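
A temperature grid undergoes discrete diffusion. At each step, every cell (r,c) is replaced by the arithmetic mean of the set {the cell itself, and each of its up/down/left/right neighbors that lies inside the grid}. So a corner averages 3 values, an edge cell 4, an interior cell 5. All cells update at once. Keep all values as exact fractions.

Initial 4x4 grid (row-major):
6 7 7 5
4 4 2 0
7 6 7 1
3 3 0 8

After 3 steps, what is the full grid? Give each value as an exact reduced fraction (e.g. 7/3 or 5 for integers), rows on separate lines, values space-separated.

Answer: 5813/1080 7517/1440 10651/2400 193/48
7493/1440 2833/600 8557/2000 1411/400
33257/7200 27377/6000 3749/1000 4381/1200
9659/2160 3619/900 296/75 1237/360

Derivation:
After step 1:
  17/3 6 21/4 4
  21/4 23/5 4 2
  5 27/5 16/5 4
  13/3 3 9/2 3
After step 2:
  203/36 1291/240 77/16 15/4
  1231/240 101/20 381/100 7/2
  1199/240 106/25 211/50 61/20
  37/9 517/120 137/40 23/6
After step 3:
  5813/1080 7517/1440 10651/2400 193/48
  7493/1440 2833/600 8557/2000 1411/400
  33257/7200 27377/6000 3749/1000 4381/1200
  9659/2160 3619/900 296/75 1237/360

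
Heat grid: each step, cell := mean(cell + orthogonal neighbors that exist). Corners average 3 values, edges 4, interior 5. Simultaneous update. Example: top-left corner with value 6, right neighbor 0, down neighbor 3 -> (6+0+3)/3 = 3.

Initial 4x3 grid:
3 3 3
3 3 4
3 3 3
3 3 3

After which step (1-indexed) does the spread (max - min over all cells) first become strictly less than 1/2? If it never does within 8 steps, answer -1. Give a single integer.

Answer: 1

Derivation:
Step 1: max=10/3, min=3, spread=1/3
  -> spread < 1/2 first at step 1
Step 2: max=391/120, min=3, spread=31/120
Step 3: max=3451/1080, min=3, spread=211/1080
Step 4: max=340897/108000, min=5447/1800, spread=14077/108000
Step 5: max=3056407/972000, min=327683/108000, spread=5363/48600
Step 6: max=91220809/29160000, min=182869/60000, spread=93859/1166400
Step 7: max=5459074481/1749600000, min=296936467/97200000, spread=4568723/69984000
Step 8: max=326708435629/104976000000, min=8929618889/2916000000, spread=8387449/167961600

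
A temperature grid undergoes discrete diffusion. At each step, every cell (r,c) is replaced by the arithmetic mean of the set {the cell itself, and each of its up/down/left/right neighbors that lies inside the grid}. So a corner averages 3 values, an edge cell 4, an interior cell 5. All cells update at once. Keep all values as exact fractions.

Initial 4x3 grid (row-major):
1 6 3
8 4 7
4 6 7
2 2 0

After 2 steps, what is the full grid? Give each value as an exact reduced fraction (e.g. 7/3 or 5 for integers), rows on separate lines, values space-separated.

Answer: 17/4 601/120 169/36
409/80 119/25 1307/240
991/240 233/50 357/80
61/18 383/120 7/2

Derivation:
After step 1:
  5 7/2 16/3
  17/4 31/5 21/4
  5 23/5 5
  8/3 5/2 3
After step 2:
  17/4 601/120 169/36
  409/80 119/25 1307/240
  991/240 233/50 357/80
  61/18 383/120 7/2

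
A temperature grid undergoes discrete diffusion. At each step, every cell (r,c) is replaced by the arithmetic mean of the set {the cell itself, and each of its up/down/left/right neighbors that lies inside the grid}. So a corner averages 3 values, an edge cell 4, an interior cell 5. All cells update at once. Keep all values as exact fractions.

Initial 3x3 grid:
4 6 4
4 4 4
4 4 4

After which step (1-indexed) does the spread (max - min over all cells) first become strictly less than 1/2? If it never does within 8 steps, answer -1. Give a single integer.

Step 1: max=14/3, min=4, spread=2/3
Step 2: max=547/120, min=4, spread=67/120
Step 3: max=4757/1080, min=407/100, spread=1807/5400
  -> spread < 1/2 first at step 3
Step 4: max=1885963/432000, min=11161/2700, spread=33401/144000
Step 5: max=16781933/3888000, min=1123391/270000, spread=3025513/19440000
Step 6: max=6685726867/1555200000, min=60355949/14400000, spread=53531/497664
Step 7: max=399280925849/93312000000, min=16343116051/3888000000, spread=450953/5971968
Step 8: max=23903783560603/5598720000000, min=1967248610519/466560000000, spread=3799043/71663616

Answer: 3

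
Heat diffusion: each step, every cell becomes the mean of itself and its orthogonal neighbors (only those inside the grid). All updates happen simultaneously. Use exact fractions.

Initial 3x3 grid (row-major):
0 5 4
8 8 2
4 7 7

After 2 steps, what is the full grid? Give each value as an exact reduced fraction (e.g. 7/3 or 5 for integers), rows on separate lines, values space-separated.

After step 1:
  13/3 17/4 11/3
  5 6 21/4
  19/3 13/2 16/3
After step 2:
  163/36 73/16 79/18
  65/12 27/5 81/16
  107/18 145/24 205/36

Answer: 163/36 73/16 79/18
65/12 27/5 81/16
107/18 145/24 205/36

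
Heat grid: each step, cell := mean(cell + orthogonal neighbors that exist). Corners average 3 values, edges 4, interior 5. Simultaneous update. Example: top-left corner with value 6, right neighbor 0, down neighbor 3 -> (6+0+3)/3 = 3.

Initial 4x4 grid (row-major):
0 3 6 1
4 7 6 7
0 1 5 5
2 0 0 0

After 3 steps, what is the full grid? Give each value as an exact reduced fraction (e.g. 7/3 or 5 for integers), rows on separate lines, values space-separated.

Answer: 3391/1080 2759/720 15599/3600 637/135
1051/360 2087/600 1301/300 15719/3600
3733/1800 7973/3000 2381/750 12971/3600
1553/1080 6011/3600 8111/3600 1381/540

Derivation:
After step 1:
  7/3 4 4 14/3
  11/4 21/5 31/5 19/4
  7/4 13/5 17/5 17/4
  2/3 3/4 5/4 5/3
After step 2:
  109/36 109/30 283/60 161/36
  331/120 79/20 451/100 149/30
  233/120 127/50 177/50 211/60
  19/18 79/60 53/30 43/18
After step 3:
  3391/1080 2759/720 15599/3600 637/135
  1051/360 2087/600 1301/300 15719/3600
  3733/1800 7973/3000 2381/750 12971/3600
  1553/1080 6011/3600 8111/3600 1381/540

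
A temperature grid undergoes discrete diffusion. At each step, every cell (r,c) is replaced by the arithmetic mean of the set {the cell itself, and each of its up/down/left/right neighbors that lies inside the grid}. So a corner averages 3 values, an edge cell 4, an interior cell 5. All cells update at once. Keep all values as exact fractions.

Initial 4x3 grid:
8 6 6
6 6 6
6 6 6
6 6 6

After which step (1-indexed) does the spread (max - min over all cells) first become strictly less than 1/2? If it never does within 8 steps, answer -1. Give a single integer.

Answer: 3

Derivation:
Step 1: max=20/3, min=6, spread=2/3
Step 2: max=59/9, min=6, spread=5/9
Step 3: max=689/108, min=6, spread=41/108
  -> spread < 1/2 first at step 3
Step 4: max=81977/12960, min=6, spread=4217/12960
Step 5: max=4874749/777600, min=21679/3600, spread=38417/155520
Step 6: max=291136211/46656000, min=434597/72000, spread=1903471/9331200
Step 7: max=17397149089/2799360000, min=13075759/2160000, spread=18038617/111974400
Step 8: max=1041037782851/167961600000, min=1179326759/194400000, spread=883978523/6718464000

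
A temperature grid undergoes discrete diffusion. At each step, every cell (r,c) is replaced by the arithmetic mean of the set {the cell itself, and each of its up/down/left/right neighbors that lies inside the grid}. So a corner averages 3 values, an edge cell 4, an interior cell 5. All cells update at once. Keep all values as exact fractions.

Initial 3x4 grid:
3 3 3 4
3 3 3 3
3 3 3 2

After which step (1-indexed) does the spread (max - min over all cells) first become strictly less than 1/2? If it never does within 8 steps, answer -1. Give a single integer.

Answer: 2

Derivation:
Step 1: max=10/3, min=8/3, spread=2/3
Step 2: max=115/36, min=101/36, spread=7/18
  -> spread < 1/2 first at step 2
Step 3: max=1345/432, min=1247/432, spread=49/216
Step 4: max=7961/2592, min=7591/2592, spread=185/1296
Step 5: max=47371/15552, min=45941/15552, spread=715/7776
Step 6: max=94283/31104, min=92341/31104, spread=971/15552
Step 7: max=140983/46656, min=138953/46656, spread=1015/23328
Step 8: max=6752689/2239488, min=6684239/2239488, spread=34225/1119744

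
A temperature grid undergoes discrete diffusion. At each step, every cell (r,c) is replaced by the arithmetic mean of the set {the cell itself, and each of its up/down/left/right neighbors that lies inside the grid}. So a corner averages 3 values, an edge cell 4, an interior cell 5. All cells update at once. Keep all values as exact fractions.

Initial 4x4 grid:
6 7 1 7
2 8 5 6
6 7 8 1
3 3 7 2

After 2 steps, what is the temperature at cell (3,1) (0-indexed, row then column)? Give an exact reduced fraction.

Step 1: cell (3,1) = 5
Step 2: cell (3,1) = 51/10
Full grid after step 2:
  16/3 213/40 623/120 173/36
  26/5 144/25 107/20 289/60
  51/10 273/50 537/100 269/60
  9/2 51/10 71/15 151/36

Answer: 51/10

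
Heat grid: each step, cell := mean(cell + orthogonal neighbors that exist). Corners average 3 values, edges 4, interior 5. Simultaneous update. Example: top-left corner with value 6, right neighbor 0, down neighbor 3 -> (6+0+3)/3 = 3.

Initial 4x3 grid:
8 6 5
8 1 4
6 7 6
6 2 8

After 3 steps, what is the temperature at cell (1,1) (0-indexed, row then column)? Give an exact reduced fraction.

Answer: 33053/6000

Derivation:
Step 1: cell (1,1) = 26/5
Step 2: cell (1,1) = 487/100
Step 3: cell (1,1) = 33053/6000
Full grid after step 3:
  6451/1080 9539/1800 411/80
  20293/3600 33053/6000 3929/800
  10369/1800 5193/1000 38801/7200
  11629/2160 8883/1600 1423/270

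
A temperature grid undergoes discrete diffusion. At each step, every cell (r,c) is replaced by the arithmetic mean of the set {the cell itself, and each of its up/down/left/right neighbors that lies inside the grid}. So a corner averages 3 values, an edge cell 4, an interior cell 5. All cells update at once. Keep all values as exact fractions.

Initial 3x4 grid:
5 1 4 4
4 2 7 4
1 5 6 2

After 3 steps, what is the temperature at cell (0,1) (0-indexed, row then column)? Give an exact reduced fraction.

Step 1: cell (0,1) = 3
Step 2: cell (0,1) = 53/15
Step 3: cell (0,1) = 1589/450
Full grid after step 3:
  901/270 1589/450 2377/600 2927/720
  6001/1800 11231/3000 8119/2000 6817/1600
  3799/1080 13537/3600 1693/400 3097/720

Answer: 1589/450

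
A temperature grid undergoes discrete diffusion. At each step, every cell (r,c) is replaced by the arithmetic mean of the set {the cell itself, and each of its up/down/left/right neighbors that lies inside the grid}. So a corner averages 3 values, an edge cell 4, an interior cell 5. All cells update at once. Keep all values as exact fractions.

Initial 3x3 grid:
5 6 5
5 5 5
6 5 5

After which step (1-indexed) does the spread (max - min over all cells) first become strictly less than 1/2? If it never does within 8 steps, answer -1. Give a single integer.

Answer: 1

Derivation:
Step 1: max=16/3, min=5, spread=1/3
  -> spread < 1/2 first at step 1
Step 2: max=1267/240, min=61/12, spread=47/240
Step 3: max=5701/1080, min=411/80, spread=61/432
Step 4: max=340637/64800, min=222833/43200, spread=511/5184
Step 5: max=20399089/3888000, min=13419851/2592000, spread=4309/62208
Step 6: max=1221383633/233280000, min=268898099/51840000, spread=36295/746496
Step 7: max=73193043901/13996800000, min=48476849059/9331200000, spread=305773/8957952
Step 8: max=4387137511397/839808000000, min=2911341929473/559872000000, spread=2575951/107495424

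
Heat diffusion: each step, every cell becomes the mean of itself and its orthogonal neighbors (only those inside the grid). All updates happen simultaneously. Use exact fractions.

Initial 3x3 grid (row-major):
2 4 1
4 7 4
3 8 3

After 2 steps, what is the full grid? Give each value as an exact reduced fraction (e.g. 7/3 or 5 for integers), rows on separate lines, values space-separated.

Answer: 65/18 457/120 41/12
133/30 219/50 343/80
19/4 413/80 14/3

Derivation:
After step 1:
  10/3 7/2 3
  4 27/5 15/4
  5 21/4 5
After step 2:
  65/18 457/120 41/12
  133/30 219/50 343/80
  19/4 413/80 14/3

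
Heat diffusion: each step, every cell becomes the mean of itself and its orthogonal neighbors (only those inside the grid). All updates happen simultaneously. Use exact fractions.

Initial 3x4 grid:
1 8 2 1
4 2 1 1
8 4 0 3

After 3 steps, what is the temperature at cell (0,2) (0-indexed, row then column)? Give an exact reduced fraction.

Answer: 3613/1440

Derivation:
Step 1: cell (0,2) = 3
Step 2: cell (0,2) = 527/240
Step 3: cell (0,2) = 3613/1440
Full grid after step 3:
  1051/270 4561/1440 3613/1440 3947/2160
  11071/2880 407/120 2627/1200 2591/1440
  8753/2160 2333/720 431/180 893/540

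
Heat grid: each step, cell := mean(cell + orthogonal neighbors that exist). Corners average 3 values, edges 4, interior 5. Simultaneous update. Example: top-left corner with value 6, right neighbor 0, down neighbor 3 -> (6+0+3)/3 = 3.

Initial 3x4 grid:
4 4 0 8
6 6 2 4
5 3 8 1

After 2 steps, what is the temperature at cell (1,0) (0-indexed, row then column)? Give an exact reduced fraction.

Step 1: cell (1,0) = 21/4
Step 2: cell (1,0) = 1127/240
Full grid after step 2:
  161/36 119/30 15/4 15/4
  1127/240 449/100 379/100 193/48
  185/36 67/15 13/3 139/36

Answer: 1127/240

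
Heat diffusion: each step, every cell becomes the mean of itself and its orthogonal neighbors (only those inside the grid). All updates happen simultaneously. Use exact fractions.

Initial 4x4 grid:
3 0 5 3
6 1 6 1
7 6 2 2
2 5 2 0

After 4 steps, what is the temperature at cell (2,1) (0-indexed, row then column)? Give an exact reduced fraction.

Answer: 334709/90000

Derivation:
Step 1: cell (2,1) = 21/5
Step 2: cell (2,1) = 103/25
Step 3: cell (2,1) = 11273/3000
Step 4: cell (2,1) = 334709/90000
Full grid after step 4:
  15089/4320 9679/2880 220999/72000 4003/1350
  859/225 209603/60000 631/200 22241/8000
  13681/3375 334709/90000 538061/180000 565643/216000
  133973/32400 393047/108000 318679/108000 157163/64800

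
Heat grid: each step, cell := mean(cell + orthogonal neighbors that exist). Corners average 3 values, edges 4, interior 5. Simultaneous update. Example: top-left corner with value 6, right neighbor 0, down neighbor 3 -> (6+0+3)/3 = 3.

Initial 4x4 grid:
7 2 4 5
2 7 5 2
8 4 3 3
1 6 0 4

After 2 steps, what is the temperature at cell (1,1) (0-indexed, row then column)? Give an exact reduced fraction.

Step 1: cell (1,1) = 4
Step 2: cell (1,1) = 124/25
Full grid after step 2:
  44/9 25/6 253/60 137/36
  209/48 124/25 379/100 877/240
  407/80 191/50 381/100 145/48
  23/6 83/20 17/6 103/36

Answer: 124/25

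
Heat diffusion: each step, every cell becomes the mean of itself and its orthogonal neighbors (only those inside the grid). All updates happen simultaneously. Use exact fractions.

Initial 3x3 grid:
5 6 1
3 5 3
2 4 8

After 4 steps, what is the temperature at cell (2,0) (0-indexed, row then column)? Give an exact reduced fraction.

Answer: 88459/21600

Derivation:
Step 1: cell (2,0) = 3
Step 2: cell (2,0) = 23/6
Step 3: cell (2,0) = 479/120
Step 4: cell (2,0) = 88459/21600
Full grid after step 4:
  132401/32400 1183081/288000 269477/64800
  3511993/864000 124943/30000 3639743/864000
  88459/21600 401777/96000 23171/5400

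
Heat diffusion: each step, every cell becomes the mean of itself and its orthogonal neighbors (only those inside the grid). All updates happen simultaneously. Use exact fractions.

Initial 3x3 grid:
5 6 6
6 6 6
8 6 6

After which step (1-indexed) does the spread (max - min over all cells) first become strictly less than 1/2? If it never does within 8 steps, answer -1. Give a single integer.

Answer: 3

Derivation:
Step 1: max=20/3, min=17/3, spread=1
Step 2: max=233/36, min=281/48, spread=89/144
Step 3: max=2723/432, min=853/144, spread=41/108
  -> spread < 1/2 first at step 3
Step 4: max=161677/25920, min=5731/960, spread=347/1296
Step 5: max=9621299/1555200, min=3109733/518400, spread=2921/15552
Step 6: max=574669453/93312000, min=187454651/31104000, spread=24611/186624
Step 7: max=34360624691/5598720000, min=3760255799/622080000, spread=207329/2239488
Step 8: max=2057082939277/335923200000, min=678416667259/111974400000, spread=1746635/26873856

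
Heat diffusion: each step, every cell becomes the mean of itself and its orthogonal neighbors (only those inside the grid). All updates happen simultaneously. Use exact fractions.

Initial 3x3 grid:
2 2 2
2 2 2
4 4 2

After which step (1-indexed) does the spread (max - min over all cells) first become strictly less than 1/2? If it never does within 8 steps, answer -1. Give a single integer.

Step 1: max=10/3, min=2, spread=4/3
Step 2: max=53/18, min=2, spread=17/18
Step 3: max=3007/1080, min=191/90, spread=143/216
Step 4: max=172349/64800, min=2963/1350, spread=1205/2592
  -> spread < 1/2 first at step 4
Step 5: max=10075303/3888000, min=81541/36000, spread=10151/31104
Step 6: max=592229141/233280000, min=22449209/9720000, spread=85517/373248
Step 7: max=35065990927/13996800000, min=2734553671/1166400000, spread=720431/4478976
Step 8: max=2083230194669/839808000000, min=6904161863/2916000000, spread=6069221/53747712

Answer: 4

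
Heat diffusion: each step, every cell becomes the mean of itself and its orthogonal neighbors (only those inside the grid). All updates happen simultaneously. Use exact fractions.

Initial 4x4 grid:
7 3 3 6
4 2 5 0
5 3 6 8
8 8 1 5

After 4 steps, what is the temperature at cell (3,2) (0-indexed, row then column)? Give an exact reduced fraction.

Answer: 130247/27000

Derivation:
Step 1: cell (3,2) = 5
Step 2: cell (3,2) = 289/60
Step 3: cell (3,2) = 4397/900
Step 4: cell (3,2) = 130247/27000
Full grid after step 4:
  136907/32400 219751/54000 70471/18000 14269/3600
  483287/108000 384413/90000 124513/30000 148007/36000
  177313/36000 47119/10000 406877/90000 483953/108000
  56123/10800 11383/2250 130247/27000 152603/32400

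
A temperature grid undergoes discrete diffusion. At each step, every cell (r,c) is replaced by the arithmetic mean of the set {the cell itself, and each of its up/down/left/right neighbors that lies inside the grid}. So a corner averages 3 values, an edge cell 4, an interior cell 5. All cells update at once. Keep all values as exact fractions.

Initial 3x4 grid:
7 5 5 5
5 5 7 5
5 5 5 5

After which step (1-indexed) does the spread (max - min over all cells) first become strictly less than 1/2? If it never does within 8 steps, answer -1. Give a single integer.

Step 1: max=17/3, min=5, spread=2/3
Step 2: max=50/9, min=31/6, spread=7/18
  -> spread < 1/2 first at step 2
Step 3: max=5927/1080, min=6293/1200, spread=2633/10800
Step 4: max=293479/54000, min=190261/36000, spread=647/4320
Step 5: max=21054617/3888000, min=6866539/1296000, spread=455/3888
Step 6: max=1258024603/233280000, min=413139101/77760000, spread=186073/2332800
Step 7: max=75344837177/13996800000, min=24809418559/4665600000, spread=1833163/27993600
Step 8: max=4512415033243/839808000000, min=1490670609581/279936000000, spread=80806409/1679616000

Answer: 2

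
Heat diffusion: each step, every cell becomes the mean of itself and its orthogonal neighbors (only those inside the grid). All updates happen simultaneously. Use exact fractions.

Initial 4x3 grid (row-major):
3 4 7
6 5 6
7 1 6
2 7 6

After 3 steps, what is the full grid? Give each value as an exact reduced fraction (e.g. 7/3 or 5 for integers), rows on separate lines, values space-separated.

After step 1:
  13/3 19/4 17/3
  21/4 22/5 6
  4 26/5 19/4
  16/3 4 19/3
After step 2:
  43/9 383/80 197/36
  1079/240 128/25 1249/240
  1187/240 447/100 1337/240
  40/9 313/60 181/36
After step 3:
  2531/540 8063/1600 5567/1080
  34811/7200 9631/2000 38461/7200
  33041/7200 7597/1500 36491/7200
  10517/2160 17243/3600 11387/2160

Answer: 2531/540 8063/1600 5567/1080
34811/7200 9631/2000 38461/7200
33041/7200 7597/1500 36491/7200
10517/2160 17243/3600 11387/2160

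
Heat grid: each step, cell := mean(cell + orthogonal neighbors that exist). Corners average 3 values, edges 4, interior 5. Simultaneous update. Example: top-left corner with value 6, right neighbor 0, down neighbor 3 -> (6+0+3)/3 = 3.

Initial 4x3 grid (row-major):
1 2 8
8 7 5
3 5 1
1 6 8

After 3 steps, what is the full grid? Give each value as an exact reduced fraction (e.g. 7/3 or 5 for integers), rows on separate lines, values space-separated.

Answer: 4847/1080 33703/7200 1759/360
16079/3600 14327/3000 2959/600
15889/3600 3463/750 368/75
1153/270 8237/1800 71/15

Derivation:
After step 1:
  11/3 9/2 5
  19/4 27/5 21/4
  17/4 22/5 19/4
  10/3 5 5
After step 2:
  155/36 557/120 59/12
  271/60 243/50 51/10
  251/60 119/25 97/20
  151/36 133/30 59/12
After step 3:
  4847/1080 33703/7200 1759/360
  16079/3600 14327/3000 2959/600
  15889/3600 3463/750 368/75
  1153/270 8237/1800 71/15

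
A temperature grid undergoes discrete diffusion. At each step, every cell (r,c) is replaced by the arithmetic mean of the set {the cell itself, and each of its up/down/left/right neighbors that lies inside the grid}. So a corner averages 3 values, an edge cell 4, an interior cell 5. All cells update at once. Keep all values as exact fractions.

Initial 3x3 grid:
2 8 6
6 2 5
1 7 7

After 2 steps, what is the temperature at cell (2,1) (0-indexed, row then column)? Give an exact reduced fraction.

Answer: 417/80

Derivation:
Step 1: cell (2,1) = 17/4
Step 2: cell (2,1) = 417/80
Full grid after step 2:
  151/36 653/120 95/18
  367/80 221/50 349/60
  35/9 417/80 187/36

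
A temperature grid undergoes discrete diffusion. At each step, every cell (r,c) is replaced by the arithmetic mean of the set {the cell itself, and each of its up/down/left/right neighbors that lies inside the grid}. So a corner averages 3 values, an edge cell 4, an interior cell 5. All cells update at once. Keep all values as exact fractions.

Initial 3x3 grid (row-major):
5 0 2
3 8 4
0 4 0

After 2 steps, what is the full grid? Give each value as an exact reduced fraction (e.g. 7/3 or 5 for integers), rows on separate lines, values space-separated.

After step 1:
  8/3 15/4 2
  4 19/5 7/2
  7/3 3 8/3
After step 2:
  125/36 733/240 37/12
  16/5 361/100 359/120
  28/9 59/20 55/18

Answer: 125/36 733/240 37/12
16/5 361/100 359/120
28/9 59/20 55/18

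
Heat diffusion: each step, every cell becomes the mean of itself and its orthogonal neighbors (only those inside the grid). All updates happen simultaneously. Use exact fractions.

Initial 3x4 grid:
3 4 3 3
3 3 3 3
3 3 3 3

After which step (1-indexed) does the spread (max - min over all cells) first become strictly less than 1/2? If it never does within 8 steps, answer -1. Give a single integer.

Answer: 1

Derivation:
Step 1: max=10/3, min=3, spread=1/3
  -> spread < 1/2 first at step 1
Step 2: max=391/120, min=3, spread=31/120
Step 3: max=3451/1080, min=3, spread=211/1080
Step 4: max=340897/108000, min=5447/1800, spread=14077/108000
Step 5: max=3056407/972000, min=327683/108000, spread=5363/48600
Step 6: max=91220809/29160000, min=182869/60000, spread=93859/1166400
Step 7: max=5459074481/1749600000, min=296936467/97200000, spread=4568723/69984000
Step 8: max=326708435629/104976000000, min=8929618889/2916000000, spread=8387449/167961600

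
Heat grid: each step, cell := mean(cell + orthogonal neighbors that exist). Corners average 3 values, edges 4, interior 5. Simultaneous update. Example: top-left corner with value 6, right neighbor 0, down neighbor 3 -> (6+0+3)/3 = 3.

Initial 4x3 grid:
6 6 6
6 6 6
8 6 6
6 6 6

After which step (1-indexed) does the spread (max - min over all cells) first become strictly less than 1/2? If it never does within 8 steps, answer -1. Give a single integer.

Answer: 3

Derivation:
Step 1: max=20/3, min=6, spread=2/3
Step 2: max=391/60, min=6, spread=31/60
Step 3: max=3451/540, min=6, spread=211/540
  -> spread < 1/2 first at step 3
Step 4: max=340897/54000, min=5447/900, spread=14077/54000
Step 5: max=3056407/486000, min=327683/54000, spread=5363/24300
Step 6: max=91220809/14580000, min=182869/30000, spread=93859/583200
Step 7: max=5459074481/874800000, min=296936467/48600000, spread=4568723/34992000
Step 8: max=326708435629/52488000000, min=8929618889/1458000000, spread=8387449/83980800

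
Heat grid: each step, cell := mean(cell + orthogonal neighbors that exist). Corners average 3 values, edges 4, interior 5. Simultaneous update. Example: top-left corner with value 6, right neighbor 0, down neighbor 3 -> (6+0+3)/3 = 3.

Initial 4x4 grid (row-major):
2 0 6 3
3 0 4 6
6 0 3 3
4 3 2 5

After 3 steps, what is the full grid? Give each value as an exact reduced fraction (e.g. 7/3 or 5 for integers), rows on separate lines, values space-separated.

Answer: 4669/2160 18361/7200 2529/800 1423/360
9053/3600 14551/6000 3287/1000 8887/2400
9961/3600 8563/3000 17801/6000 26261/7200
3427/1080 646/225 2857/900 7139/2160

Derivation:
After step 1:
  5/3 2 13/4 5
  11/4 7/5 19/5 4
  13/4 12/5 12/5 17/4
  13/3 9/4 13/4 10/3
After step 2:
  77/36 499/240 281/80 49/12
  34/15 247/100 297/100 341/80
  191/60 117/50 161/50 839/240
  59/18 367/120 337/120 65/18
After step 3:
  4669/2160 18361/7200 2529/800 1423/360
  9053/3600 14551/6000 3287/1000 8887/2400
  9961/3600 8563/3000 17801/6000 26261/7200
  3427/1080 646/225 2857/900 7139/2160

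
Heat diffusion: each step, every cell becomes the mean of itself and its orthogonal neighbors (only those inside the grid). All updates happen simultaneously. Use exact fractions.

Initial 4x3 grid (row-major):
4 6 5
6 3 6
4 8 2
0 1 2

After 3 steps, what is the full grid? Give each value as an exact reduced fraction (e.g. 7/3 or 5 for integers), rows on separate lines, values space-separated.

After step 1:
  16/3 9/2 17/3
  17/4 29/5 4
  9/2 18/5 9/2
  5/3 11/4 5/3
After step 2:
  169/36 213/40 85/18
  1193/240 443/100 599/120
  841/240 423/100 413/120
  107/36 581/240 107/36
After step 3:
  10793/2160 11503/2400 2707/540
  31679/7200 9579/2000 15827/3600
  28219/7200 1352/375 1759/450
  3203/1080 45343/14400 6361/2160

Answer: 10793/2160 11503/2400 2707/540
31679/7200 9579/2000 15827/3600
28219/7200 1352/375 1759/450
3203/1080 45343/14400 6361/2160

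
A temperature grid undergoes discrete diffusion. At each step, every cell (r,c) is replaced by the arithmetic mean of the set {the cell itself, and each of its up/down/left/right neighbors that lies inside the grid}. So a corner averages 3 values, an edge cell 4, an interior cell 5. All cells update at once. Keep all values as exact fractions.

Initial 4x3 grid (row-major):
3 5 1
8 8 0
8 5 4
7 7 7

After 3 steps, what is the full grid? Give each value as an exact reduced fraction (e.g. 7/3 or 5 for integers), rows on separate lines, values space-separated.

Answer: 707/135 64717/14400 439/120
42401/7200 29843/6000 10117/2400
46271/7200 17599/3000 3969/800
14669/2160 44681/7200 4073/720

Derivation:
After step 1:
  16/3 17/4 2
  27/4 26/5 13/4
  7 32/5 4
  22/3 13/2 6
After step 2:
  49/9 1007/240 19/6
  1457/240 517/100 289/80
  1649/240 291/50 393/80
  125/18 787/120 11/2
After step 3:
  707/135 64717/14400 439/120
  42401/7200 29843/6000 10117/2400
  46271/7200 17599/3000 3969/800
  14669/2160 44681/7200 4073/720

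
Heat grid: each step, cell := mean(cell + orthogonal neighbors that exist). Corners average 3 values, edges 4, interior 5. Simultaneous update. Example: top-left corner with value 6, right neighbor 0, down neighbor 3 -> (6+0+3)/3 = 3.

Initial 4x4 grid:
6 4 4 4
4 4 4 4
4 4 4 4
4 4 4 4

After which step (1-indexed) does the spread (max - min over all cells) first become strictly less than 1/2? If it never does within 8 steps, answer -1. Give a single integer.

Step 1: max=14/3, min=4, spread=2/3
Step 2: max=41/9, min=4, spread=5/9
Step 3: max=473/108, min=4, spread=41/108
  -> spread < 1/2 first at step 3
Step 4: max=14003/3240, min=4, spread=1043/3240
Step 5: max=414353/97200, min=4, spread=25553/97200
Step 6: max=12335459/2916000, min=36079/9000, spread=645863/2916000
Step 7: max=367561691/87480000, min=240971/60000, spread=16225973/87480000
Step 8: max=10975077983/2624400000, min=108701/27000, spread=409340783/2624400000

Answer: 3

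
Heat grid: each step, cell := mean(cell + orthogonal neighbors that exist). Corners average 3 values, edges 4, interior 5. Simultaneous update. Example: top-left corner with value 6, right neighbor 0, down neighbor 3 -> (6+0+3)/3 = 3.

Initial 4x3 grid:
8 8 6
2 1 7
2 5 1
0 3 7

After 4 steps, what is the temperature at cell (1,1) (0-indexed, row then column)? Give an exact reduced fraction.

Step 1: cell (1,1) = 23/5
Step 2: cell (1,1) = 79/20
Step 3: cell (1,1) = 9/2
Step 4: cell (1,1) = 102131/24000
Full grid after step 4:
  13313/2880 19201/3840 14503/2880
  2959/720 102131/24000 13441/2880
  17407/5400 264533/72000 168131/43200
  78109/25920 551749/172800 94999/25920

Answer: 102131/24000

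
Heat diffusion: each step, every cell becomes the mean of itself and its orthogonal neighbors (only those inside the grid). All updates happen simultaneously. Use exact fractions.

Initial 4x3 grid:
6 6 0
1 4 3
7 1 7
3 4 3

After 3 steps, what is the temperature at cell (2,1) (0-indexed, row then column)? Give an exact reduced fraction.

Answer: 23663/6000

Derivation:
Step 1: cell (2,1) = 23/5
Step 2: cell (2,1) = 337/100
Step 3: cell (2,1) = 23663/6000
Full grid after step 3:
  833/216 13753/3600 31/9
  1811/450 10699/3000 4421/1200
  3317/900 23663/6000 12893/3600
  8521/2160 52747/14400 8551/2160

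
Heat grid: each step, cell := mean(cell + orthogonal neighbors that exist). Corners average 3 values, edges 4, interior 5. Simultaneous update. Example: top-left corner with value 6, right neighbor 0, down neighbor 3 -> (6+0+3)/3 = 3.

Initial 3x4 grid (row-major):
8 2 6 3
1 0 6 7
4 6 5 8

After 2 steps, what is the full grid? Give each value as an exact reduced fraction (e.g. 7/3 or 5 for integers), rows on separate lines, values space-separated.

After step 1:
  11/3 4 17/4 16/3
  13/4 3 24/5 6
  11/3 15/4 25/4 20/3
After step 2:
  131/36 179/48 1103/240 187/36
  163/48 94/25 243/50 57/10
  32/9 25/6 161/30 227/36

Answer: 131/36 179/48 1103/240 187/36
163/48 94/25 243/50 57/10
32/9 25/6 161/30 227/36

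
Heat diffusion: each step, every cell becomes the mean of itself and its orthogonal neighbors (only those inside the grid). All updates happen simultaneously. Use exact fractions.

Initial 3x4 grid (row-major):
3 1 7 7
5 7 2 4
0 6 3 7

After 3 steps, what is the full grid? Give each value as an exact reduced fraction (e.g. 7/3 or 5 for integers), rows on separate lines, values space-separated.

After step 1:
  3 9/2 17/4 6
  15/4 21/5 23/5 5
  11/3 4 9/2 14/3
After step 2:
  15/4 319/80 387/80 61/12
  877/240 421/100 451/100 76/15
  137/36 491/120 533/120 85/18
After step 3:
  1367/360 3357/800 11051/2400 1199/240
  55511/14400 1534/375 27679/6000 4361/900
  8317/2160 7447/1800 15989/3600 5123/1080

Answer: 1367/360 3357/800 11051/2400 1199/240
55511/14400 1534/375 27679/6000 4361/900
8317/2160 7447/1800 15989/3600 5123/1080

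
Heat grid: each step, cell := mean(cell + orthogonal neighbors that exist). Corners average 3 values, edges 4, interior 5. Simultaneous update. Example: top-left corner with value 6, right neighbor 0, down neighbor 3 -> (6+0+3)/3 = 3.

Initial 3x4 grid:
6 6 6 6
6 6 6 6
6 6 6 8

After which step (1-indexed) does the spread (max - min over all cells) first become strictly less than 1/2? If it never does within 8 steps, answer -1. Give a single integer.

Answer: 3

Derivation:
Step 1: max=20/3, min=6, spread=2/3
Step 2: max=59/9, min=6, spread=5/9
Step 3: max=689/108, min=6, spread=41/108
  -> spread < 1/2 first at step 3
Step 4: max=81977/12960, min=6, spread=4217/12960
Step 5: max=4874749/777600, min=21679/3600, spread=38417/155520
Step 6: max=291136211/46656000, min=434597/72000, spread=1903471/9331200
Step 7: max=17397149089/2799360000, min=13075759/2160000, spread=18038617/111974400
Step 8: max=1041037782851/167961600000, min=1179326759/194400000, spread=883978523/6718464000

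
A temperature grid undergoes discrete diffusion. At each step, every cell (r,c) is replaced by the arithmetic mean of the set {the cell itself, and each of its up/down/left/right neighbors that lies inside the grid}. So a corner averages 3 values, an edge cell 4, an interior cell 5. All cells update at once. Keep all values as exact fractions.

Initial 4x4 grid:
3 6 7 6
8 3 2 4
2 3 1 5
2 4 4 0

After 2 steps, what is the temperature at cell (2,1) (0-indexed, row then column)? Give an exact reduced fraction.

Step 1: cell (2,1) = 13/5
Step 2: cell (2,1) = 17/5
Full grid after step 2:
  173/36 301/60 143/30 91/18
  1069/240 383/100 203/50 949/240
  781/240 17/5 11/4 51/16
  29/9 323/120 23/8 31/12

Answer: 17/5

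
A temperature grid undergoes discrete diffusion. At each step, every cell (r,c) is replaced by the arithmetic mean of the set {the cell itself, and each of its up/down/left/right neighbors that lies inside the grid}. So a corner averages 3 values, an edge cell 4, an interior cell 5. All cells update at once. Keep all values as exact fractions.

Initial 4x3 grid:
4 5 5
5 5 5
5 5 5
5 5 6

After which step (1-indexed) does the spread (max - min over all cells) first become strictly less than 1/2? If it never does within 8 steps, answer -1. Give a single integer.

Answer: 3

Derivation:
Step 1: max=16/3, min=14/3, spread=2/3
Step 2: max=95/18, min=85/18, spread=5/9
Step 3: max=1121/216, min=1039/216, spread=41/108
  -> spread < 1/2 first at step 3
Step 4: max=133817/25920, min=125383/25920, spread=4217/12960
Step 5: max=1593617/311040, min=1516783/311040, spread=38417/155520
Step 6: max=95215471/18662400, min=91408529/18662400, spread=1903471/9331200
Step 7: max=1137782617/223948800, min=1101705383/223948800, spread=18038617/111974400
Step 8: max=68068618523/13436928000, min=66300661477/13436928000, spread=883978523/6718464000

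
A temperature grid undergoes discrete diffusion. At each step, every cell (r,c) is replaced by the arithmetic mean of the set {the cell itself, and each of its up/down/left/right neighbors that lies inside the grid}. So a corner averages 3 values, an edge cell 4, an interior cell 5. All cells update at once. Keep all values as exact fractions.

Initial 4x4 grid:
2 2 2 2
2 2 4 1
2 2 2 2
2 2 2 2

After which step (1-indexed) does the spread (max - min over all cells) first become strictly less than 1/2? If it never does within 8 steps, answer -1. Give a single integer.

Answer: 2

Derivation:
Step 1: max=5/2, min=5/3, spread=5/6
Step 2: max=47/20, min=23/12, spread=13/30
  -> spread < 1/2 first at step 2
Step 3: max=317/144, min=2, spread=29/144
Step 4: max=7781/3600, min=10933/5400, spread=1477/10800
Step 5: max=1388857/648000, min=613/300, spread=64777/648000
Step 6: max=68897159/32400000, min=278023/135000, spread=2171639/32400000
Step 7: max=49532833/23328000, min=668749/324000, spread=276581/4665600
Step 8: max=11107091467/5248800000, min=1006398841/486000000, spread=1189919921/26244000000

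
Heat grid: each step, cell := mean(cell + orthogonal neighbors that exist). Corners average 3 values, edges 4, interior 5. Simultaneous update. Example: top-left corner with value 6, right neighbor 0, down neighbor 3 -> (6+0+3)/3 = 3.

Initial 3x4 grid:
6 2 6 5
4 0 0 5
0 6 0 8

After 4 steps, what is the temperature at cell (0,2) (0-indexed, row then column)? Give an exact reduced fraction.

Answer: 755207/216000

Derivation:
Step 1: cell (0,2) = 13/4
Step 2: cell (0,2) = 857/240
Step 3: cell (0,2) = 25901/7200
Step 4: cell (0,2) = 755207/216000
Full grid after step 4:
  1379/450 25801/8000 755207/216000 62309/16200
  1262839/432000 265063/90000 38011/11250 1605299/432000
  176051/64800 309751/108000 344041/108000 234161/64800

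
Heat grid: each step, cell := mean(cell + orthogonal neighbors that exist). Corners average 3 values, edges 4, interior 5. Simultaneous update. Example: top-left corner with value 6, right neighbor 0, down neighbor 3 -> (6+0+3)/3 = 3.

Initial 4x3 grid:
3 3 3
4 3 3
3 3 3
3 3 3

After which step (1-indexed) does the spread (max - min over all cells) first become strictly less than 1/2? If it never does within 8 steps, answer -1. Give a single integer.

Step 1: max=10/3, min=3, spread=1/3
  -> spread < 1/2 first at step 1
Step 2: max=391/120, min=3, spread=31/120
Step 3: max=3451/1080, min=3, spread=211/1080
Step 4: max=340897/108000, min=5447/1800, spread=14077/108000
Step 5: max=3056407/972000, min=327683/108000, spread=5363/48600
Step 6: max=91220809/29160000, min=182869/60000, spread=93859/1166400
Step 7: max=5459074481/1749600000, min=296936467/97200000, spread=4568723/69984000
Step 8: max=326708435629/104976000000, min=8929618889/2916000000, spread=8387449/167961600

Answer: 1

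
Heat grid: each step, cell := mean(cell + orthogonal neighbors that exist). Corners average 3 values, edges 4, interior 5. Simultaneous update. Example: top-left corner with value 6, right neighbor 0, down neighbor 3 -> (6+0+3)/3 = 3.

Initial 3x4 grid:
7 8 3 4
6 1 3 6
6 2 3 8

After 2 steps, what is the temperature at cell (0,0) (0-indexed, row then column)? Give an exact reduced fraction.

Answer: 67/12

Derivation:
Step 1: cell (0,0) = 7
Step 2: cell (0,0) = 67/12
Full grid after step 2:
  67/12 81/16 1007/240 169/36
  31/6 399/100 419/100 369/80
  38/9 47/12 119/30 179/36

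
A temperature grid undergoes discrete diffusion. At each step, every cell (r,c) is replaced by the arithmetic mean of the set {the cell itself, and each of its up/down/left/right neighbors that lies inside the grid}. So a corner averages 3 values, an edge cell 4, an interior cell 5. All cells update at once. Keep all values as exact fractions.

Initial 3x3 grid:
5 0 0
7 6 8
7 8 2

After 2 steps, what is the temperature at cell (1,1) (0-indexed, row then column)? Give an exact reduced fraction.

Step 1: cell (1,1) = 29/5
Step 2: cell (1,1) = 491/100
Full grid after step 2:
  13/3 913/240 113/36
  1403/240 491/100 277/60
  58/9 1493/240 21/4

Answer: 491/100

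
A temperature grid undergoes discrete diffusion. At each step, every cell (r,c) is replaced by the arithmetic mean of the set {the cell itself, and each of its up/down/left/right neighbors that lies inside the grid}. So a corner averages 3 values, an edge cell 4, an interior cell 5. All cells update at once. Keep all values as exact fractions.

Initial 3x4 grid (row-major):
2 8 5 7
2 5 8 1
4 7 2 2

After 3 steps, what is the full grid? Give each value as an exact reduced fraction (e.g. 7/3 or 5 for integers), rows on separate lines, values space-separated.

Answer: 671/144 362/75 19081/3600 5071/1080
61549/14400 14803/3000 8987/2000 10729/2400
959/216 31127/7200 31687/7200 7987/2160

Derivation:
After step 1:
  4 5 7 13/3
  13/4 6 21/5 9/2
  13/3 9/2 19/4 5/3
After step 2:
  49/12 11/2 77/15 95/18
  211/48 459/100 529/100 147/40
  145/36 235/48 907/240 131/36
After step 3:
  671/144 362/75 19081/3600 5071/1080
  61549/14400 14803/3000 8987/2000 10729/2400
  959/216 31127/7200 31687/7200 7987/2160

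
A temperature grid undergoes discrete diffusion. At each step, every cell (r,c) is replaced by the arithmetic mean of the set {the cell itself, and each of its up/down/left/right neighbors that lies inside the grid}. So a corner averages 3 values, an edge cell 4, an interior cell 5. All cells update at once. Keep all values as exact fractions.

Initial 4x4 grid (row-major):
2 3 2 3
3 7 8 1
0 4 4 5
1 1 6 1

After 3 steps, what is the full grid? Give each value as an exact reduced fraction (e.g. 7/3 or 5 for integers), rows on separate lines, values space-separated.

Answer: 721/216 1591/450 1147/300 1229/360
11033/3600 2293/600 3801/1000 4643/1200
9893/3600 1198/375 2003/500 289/80
1183/540 10733/3600 799/240 56/15

Derivation:
After step 1:
  8/3 7/2 4 2
  3 5 22/5 17/4
  2 16/5 27/5 11/4
  2/3 3 3 4
After step 2:
  55/18 91/24 139/40 41/12
  19/6 191/50 461/100 67/20
  133/60 93/25 15/4 41/10
  17/9 37/15 77/20 13/4
After step 3:
  721/216 1591/450 1147/300 1229/360
  11033/3600 2293/600 3801/1000 4643/1200
  9893/3600 1198/375 2003/500 289/80
  1183/540 10733/3600 799/240 56/15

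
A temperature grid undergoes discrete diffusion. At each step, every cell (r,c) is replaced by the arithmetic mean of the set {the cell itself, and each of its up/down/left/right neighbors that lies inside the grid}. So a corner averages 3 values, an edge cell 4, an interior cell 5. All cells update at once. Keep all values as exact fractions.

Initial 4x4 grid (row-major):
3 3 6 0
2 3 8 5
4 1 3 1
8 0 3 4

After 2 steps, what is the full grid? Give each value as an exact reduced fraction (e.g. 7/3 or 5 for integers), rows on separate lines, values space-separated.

Answer: 113/36 211/60 25/6 137/36
769/240 347/100 387/100 185/48
259/80 311/100 323/100 757/240
43/12 117/40 341/120 101/36

Derivation:
After step 1:
  8/3 15/4 17/4 11/3
  3 17/5 5 7/2
  15/4 11/5 16/5 13/4
  4 3 5/2 8/3
After step 2:
  113/36 211/60 25/6 137/36
  769/240 347/100 387/100 185/48
  259/80 311/100 323/100 757/240
  43/12 117/40 341/120 101/36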